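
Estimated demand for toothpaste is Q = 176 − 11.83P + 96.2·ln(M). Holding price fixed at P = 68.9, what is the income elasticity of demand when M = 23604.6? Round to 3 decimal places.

At P = 68.9, M = 23604.6: Q = 329.570.
Holding P constant, ∂Q/∂M = 96.2/M = 0.00407548.
η_M = (∂Q/∂M)·(M/Q) = 0.00407548 × (23604.6/329.570) = 0.292.

0.292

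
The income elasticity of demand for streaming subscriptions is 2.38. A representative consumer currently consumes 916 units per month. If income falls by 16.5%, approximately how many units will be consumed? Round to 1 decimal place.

%ΔQ ≈ η × %ΔI = 2.38 × (-16.5%) = -39.27%.
New Q ≈ 916 × (1 − 0.3927) = 556.3.

556.3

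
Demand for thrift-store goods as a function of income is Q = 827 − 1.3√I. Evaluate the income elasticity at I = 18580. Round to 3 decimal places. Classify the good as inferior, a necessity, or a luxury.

-0.136 (inferior good)

At I = 18580: Q = 649.799.
dQ/dI = -1.3/(2√I) = -0.0047686 at this income.
η = (dQ/dI)·(I/Q) = -0.0047686 × (18580/649.799) = -0.136.
Since η < 0, the good is an inferior good.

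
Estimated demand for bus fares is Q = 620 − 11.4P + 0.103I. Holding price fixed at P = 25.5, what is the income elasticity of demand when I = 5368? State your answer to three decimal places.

At P = 25.5, I = 5368: Q = 882.204.
Holding P constant, ∂Q/∂I = 0.103.
η_I = (∂Q/∂I)·(I/Q) = 0.103 × (5368/882.204) = 0.627.

0.627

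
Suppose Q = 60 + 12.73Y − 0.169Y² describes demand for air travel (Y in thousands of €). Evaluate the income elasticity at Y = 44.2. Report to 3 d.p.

-0.334

At Y = 44.2: Q = 292.5008.
dQ/dY = 12.73 − 0.338Y = -2.20960.
η = (dQ/dY)·(Y/Q) = -2.20960 × (44.2/292.5008) = -0.334.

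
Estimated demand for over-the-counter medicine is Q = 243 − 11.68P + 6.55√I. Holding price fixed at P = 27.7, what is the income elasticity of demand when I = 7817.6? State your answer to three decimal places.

0.581

At P = 27.7, I = 7817.6: Q = 498.597.
Holding P constant, ∂Q/∂I = 6.55/(2√I) = 0.0370403.
η_I = (∂Q/∂I)·(I/Q) = 0.0370403 × (7817.6/498.597) = 0.581.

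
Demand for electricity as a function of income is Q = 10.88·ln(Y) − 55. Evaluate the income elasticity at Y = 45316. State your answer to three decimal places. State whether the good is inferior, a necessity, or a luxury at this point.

At Y = 45316: Q = 61.649.
dQ/dY = 10.88/Y = 0.000240092 at this income.
η = (dQ/dY)·(Y/Q) = 0.000240092 × (45316/61.649) = 0.176.
Since 0 < η < 1, the good is a necessity.

0.176 (necessity)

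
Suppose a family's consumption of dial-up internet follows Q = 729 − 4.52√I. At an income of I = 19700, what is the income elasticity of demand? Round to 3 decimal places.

-3.354

At I = 19700: Q = 94.588.
dQ/dI = -4.52/(2√I) = -0.0161018 at this income.
η = (dQ/dI)·(I/Q) = -0.0161018 × (19700/94.588) = -3.354.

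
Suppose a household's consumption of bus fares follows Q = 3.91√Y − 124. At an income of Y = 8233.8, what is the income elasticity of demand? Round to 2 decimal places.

At Y = 8233.8: Q = 230.795.
dQ/dY = 3.91/(2√Y) = 0.021545 at this income.
η = (dQ/dY)·(Y/Q) = 0.021545 × (8233.8/230.795) = 0.77.

0.77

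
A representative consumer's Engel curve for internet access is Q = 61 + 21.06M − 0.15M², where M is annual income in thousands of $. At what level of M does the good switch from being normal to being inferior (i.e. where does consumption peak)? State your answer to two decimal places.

dQ/dM = 21.06 − 0.3M.
The good is inferior where dQ/dM < 0. Setting dQ/dM = 0 gives M = 21.06 / 0.3 = 70.20.

70.20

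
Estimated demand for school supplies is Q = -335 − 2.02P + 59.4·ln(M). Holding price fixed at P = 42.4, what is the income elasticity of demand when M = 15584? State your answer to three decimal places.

At P = 42.4, M = 15584: Q = 152.800.
Holding P constant, ∂Q/∂M = 59.4/M = 0.0038116.
η_M = (∂Q/∂M)·(M/Q) = 0.0038116 × (15584/152.800) = 0.389.

0.389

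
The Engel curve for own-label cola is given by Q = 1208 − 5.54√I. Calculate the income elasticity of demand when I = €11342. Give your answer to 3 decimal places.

At I = 11342: Q = 617.997.
dQ/dI = -5.54/(2√I) = -0.0260097 at this income.
η = (dQ/dI)·(I/Q) = -0.0260097 × (11342/617.997) = -0.477.

-0.477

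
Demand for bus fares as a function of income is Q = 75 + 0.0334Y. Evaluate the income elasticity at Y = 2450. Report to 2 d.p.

0.52

At Y = 2450: Q = 156.830.
dQ/dY = 0.0334.
η = (dQ/dY)·(Y/Q) = 0.0334 × (2450/156.830) = 0.52.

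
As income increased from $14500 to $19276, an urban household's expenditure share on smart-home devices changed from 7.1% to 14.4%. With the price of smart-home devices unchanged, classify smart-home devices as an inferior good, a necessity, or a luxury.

luxury

The budget share rises as income rises, so η > 1.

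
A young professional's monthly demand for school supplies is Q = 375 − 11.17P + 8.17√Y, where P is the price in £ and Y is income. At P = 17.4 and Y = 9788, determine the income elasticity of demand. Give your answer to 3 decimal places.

0.409

At P = 17.4, Y = 9788: Q = 988.935.
Holding P constant, ∂Q/∂Y = 8.17/(2√Y) = 0.04129.
η_Y = (∂Q/∂Y)·(Y/Q) = 0.04129 × (9788/988.935) = 0.409.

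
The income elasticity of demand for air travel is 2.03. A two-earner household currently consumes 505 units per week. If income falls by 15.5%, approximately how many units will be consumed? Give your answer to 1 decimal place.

346.1

%ΔQ ≈ η × %ΔI = 2.03 × (-15.5%) = -31.465%.
New Q ≈ 505 × (1 − 0.31465) = 346.1.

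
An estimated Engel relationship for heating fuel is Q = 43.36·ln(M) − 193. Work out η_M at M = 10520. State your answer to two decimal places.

0.21

At M = 10520: Q = 208.558.
dQ/dM = 43.36/M = 0.00412167 at this income.
η = (dQ/dM)·(M/Q) = 0.00412167 × (10520/208.558) = 0.21.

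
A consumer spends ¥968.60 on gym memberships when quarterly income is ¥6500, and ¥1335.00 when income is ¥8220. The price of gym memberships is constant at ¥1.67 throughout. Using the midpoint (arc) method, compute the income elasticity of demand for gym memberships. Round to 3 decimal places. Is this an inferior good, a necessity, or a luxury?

With a constant price, Q₁ = 968.60/1.67 = 580.000 and Q₂ = 1335.00/1.67 = 799.401 (equivalently, work directly with expenditure since P cancels).
Midpoint %ΔQ = (1335.00 − 968.60)/1151.80 = 0.31811; midpoint %ΔI = (8220 − 6500)/7360 = 0.23370.
η = 0.31811 / 0.23370 = 1.361.
η > 1 ⇒ luxury.

1.361 (luxury)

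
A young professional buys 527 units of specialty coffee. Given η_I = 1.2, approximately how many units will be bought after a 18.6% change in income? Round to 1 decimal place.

644.6

%ΔQ ≈ η × %ΔI = 1.2 × 18.6% = 22.32%.
New Q ≈ 527 × (1 + 0.2232) = 644.6.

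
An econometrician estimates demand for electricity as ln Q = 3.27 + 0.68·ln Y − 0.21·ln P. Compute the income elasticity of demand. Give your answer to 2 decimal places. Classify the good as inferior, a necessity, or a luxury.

0.68 (necessity)

In a log-linear demand, the coefficient on ln Y is the income elasticity.
So η = 0.68.
0 < η < 1 ⇒ necessity.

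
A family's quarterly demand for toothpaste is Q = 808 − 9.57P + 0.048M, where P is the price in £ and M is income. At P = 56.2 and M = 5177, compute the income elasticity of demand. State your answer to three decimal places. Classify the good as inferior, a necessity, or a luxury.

At P = 56.2, M = 5177: Q = 518.662.
Holding P constant, ∂Q/∂M = 0.048.
η_M = (∂Q/∂M)·(M/Q) = 0.048 × (5177/518.662) = 0.479.
Since 0 < η < 1, this is a necessity.

0.479 (necessity)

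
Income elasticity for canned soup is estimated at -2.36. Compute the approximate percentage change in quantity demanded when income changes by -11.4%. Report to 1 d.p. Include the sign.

26.9%

%ΔQ ≈ η × %ΔI = -2.36 × (-11.4%) = 26.9%.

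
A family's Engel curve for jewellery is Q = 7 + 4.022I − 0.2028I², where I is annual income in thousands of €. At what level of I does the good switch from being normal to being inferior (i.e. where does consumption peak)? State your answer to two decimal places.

9.92

dQ/dI = 4.022 − 0.4056I.
The good is inferior where dQ/dI < 0. Setting dQ/dI = 0 gives I = 4.022 / 0.4056 = 9.92.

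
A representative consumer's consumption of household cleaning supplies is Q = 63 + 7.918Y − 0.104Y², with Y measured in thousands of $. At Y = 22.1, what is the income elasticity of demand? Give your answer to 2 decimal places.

At Y = 22.1: Q = 187.1932.
dQ/dY = 7.918 − 0.208Y = 3.32120.
η = (dQ/dY)·(Y/Q) = 3.32120 × (22.1/187.1932) = 0.39.

0.39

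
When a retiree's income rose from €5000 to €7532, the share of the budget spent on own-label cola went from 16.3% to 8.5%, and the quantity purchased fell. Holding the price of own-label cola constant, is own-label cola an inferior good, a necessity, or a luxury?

Quantity demanded falls as income rises, so η < 0.

inferior good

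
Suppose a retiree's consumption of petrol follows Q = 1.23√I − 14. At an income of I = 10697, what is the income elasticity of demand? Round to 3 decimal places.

At I = 10697: Q = 113.214.
dQ/dI = 1.23/(2√I) = 0.00594626 at this income.
η = (dQ/dI)·(I/Q) = 0.00594626 × (10697/113.214) = 0.562.

0.562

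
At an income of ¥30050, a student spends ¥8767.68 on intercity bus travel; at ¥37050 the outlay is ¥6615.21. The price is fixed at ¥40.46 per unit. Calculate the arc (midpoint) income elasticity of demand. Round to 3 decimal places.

With a constant price, Q₁ = 8767.68/40.46 = 216.700 and Q₂ = 6615.21/40.46 = 163.500 (equivalently, work directly with expenditure since P cancels).
Midpoint %ΔQ = (6615.21 − 8767.68)/7691.45 = -0.27985; midpoint %ΔI = (37050 − 30050)/33550 = 0.20864.
η = -0.27985 / 0.20864 = -1.341.

-1.341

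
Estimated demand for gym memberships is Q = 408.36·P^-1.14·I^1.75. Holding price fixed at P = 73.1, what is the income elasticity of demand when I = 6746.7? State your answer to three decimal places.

For a multiplicative demand Q = A·P^α·I^β, the income elasticity is β everywhere.
Here β = 1.75, so η = 1.750.

1.750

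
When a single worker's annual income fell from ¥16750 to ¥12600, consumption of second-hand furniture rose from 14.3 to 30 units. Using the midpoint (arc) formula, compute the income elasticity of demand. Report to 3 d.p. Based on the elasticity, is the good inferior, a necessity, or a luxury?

ΔQ = 30 − 14.3 = 15.7; midpoint Q̄ = (14.3 + 30)/2 = 22.15.
ΔI = 12600 − 16750 = -4150; midpoint Ī = (16750 + 12600)/2 = 14675.
η = (ΔQ/Q̄) ÷ (ΔI/Ī) = (15.7/22.15) ÷ (-4150/14675) = -2.506.
η < 0 ⇒ inferior good.

-2.506 (inferior good)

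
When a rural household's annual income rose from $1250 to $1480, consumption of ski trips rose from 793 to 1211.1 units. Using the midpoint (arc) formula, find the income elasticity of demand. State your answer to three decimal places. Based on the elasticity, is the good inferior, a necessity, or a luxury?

ΔQ = 1211.1 − 793 = 418.1; midpoint Q̄ = (793 + 1211.1)/2 = 1002.05.
ΔI = 1480 − 1250 = 230; midpoint Ī = (1250 + 1480)/2 = 1365.
η = (ΔQ/Q̄) ÷ (ΔI/Ī) = (418.1/1002.05) ÷ (230/1365) = 2.476.
η > 1 ⇒ luxury.

2.476 (luxury)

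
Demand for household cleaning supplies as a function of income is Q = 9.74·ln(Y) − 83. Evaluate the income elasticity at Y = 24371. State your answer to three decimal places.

0.633

At Y = 24371: Q = 15.385.
dQ/dY = 9.74/Y = 0.000399655 at this income.
η = (dQ/dY)·(Y/Q) = 0.000399655 × (24371/15.385) = 0.633.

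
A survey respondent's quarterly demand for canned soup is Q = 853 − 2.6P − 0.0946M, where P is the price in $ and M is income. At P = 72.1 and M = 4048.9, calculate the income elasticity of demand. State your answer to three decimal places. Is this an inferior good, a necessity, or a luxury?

-1.356 (inferior good)

At P = 72.1, M = 4048.9: Q = 282.514.
Holding P constant, ∂Q/∂M = −0.0946.
η_M = (∂Q/∂M)·(M/Q) = -0.0946 × (4048.9/282.514) = -1.356.
Since η < 0, this is an inferior good.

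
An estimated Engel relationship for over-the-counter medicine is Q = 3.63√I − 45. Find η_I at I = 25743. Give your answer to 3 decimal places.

At I = 25743: Q = 537.420.
dQ/dI = 3.63/(2√I) = 0.0113122 at this income.
η = (dQ/dI)·(I/Q) = 0.0113122 × (25743/537.420) = 0.542.

0.542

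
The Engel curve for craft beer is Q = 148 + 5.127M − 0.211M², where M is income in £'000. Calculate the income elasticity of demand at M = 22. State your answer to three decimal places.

-0.576

At M = 22: Q = 158.6700.
dQ/dM = 5.127 − 0.422M = -4.15700.
η = (dQ/dM)·(M/Q) = -4.15700 × (22/158.6700) = -0.576.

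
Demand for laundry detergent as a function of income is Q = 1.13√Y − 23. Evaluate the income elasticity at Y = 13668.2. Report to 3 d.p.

At Y = 13668.2: Q = 109.110.
dQ/dY = 1.13/(2√Y) = 0.00483273 at this income.
η = (dQ/dY)·(Y/Q) = 0.00483273 × (13668.2/109.110) = 0.605.

0.605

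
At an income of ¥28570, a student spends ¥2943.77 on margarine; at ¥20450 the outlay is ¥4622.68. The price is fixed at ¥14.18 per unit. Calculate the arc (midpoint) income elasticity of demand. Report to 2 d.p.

With a constant price, Q₁ = 2943.77/14.18 = 207.600 and Q₂ = 4622.68/14.18 = 326.000 (equivalently, work directly with expenditure since P cancels).
Midpoint %ΔQ = (4622.68 − 2943.77)/3783.23 = 0.44378; midpoint %ΔI = (20450 − 28570)/24510 = -0.33129.
η = 0.44378 / -0.33129 = -1.34.

-1.34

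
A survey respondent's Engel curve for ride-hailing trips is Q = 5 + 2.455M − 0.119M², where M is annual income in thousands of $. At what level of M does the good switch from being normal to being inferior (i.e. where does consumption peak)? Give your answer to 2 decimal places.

dQ/dM = 2.455 − 0.238M.
The good is inferior where dQ/dM < 0. Setting dQ/dM = 0 gives M = 2.455 / 0.238 = 10.32.

10.32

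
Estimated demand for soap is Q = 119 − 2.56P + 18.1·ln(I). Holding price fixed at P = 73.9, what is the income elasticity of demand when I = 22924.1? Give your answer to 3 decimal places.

At P = 73.9, I = 22924.1: Q = 111.539.
Holding P constant, ∂Q/∂I = 18.1/I = 0.000789562.
η_I = (∂Q/∂I)·(I/Q) = 0.000789562 × (22924.1/111.539) = 0.162.

0.162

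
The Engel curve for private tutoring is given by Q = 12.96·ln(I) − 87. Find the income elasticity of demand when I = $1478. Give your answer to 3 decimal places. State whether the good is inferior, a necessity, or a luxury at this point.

1.708 (luxury)

At I = 1478: Q = 7.588.
dQ/dI = 12.96/I = 0.00876861 at this income.
η = (dQ/dI)·(I/Q) = 0.00876861 × (1478/7.588) = 1.708.
Since η > 1, the good is a luxury.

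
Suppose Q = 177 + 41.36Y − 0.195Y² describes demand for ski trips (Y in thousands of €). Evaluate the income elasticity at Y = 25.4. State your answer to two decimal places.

At Y = 25.4: Q = 1101.7378.
dQ/dY = 41.36 − 0.39Y = 31.45400.
η = (dQ/dY)·(Y/Q) = 31.45400 × (25.4/1101.7378) = 0.73.

0.73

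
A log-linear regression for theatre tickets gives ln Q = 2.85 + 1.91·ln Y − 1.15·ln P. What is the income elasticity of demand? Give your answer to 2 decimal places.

In a log-linear demand, the coefficient on ln Y is the income elasticity.
So η = 1.91.

1.91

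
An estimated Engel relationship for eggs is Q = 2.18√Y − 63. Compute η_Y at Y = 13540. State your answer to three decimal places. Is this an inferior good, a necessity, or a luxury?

At Y = 13540: Q = 190.668.
dQ/dY = 2.18/(2√Y) = 0.00936736 at this income.
η = (dQ/dY)·(Y/Q) = 0.00936736 × (13540/190.668) = 0.665.
Since 0 < η < 1, the good is a necessity.

0.665 (necessity)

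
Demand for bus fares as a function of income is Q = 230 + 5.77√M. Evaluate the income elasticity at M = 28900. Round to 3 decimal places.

At M = 28900: Q = 1210.900.
dQ/dM = 5.77/(2√M) = 0.0169706 at this income.
η = (dQ/dM)·(M/Q) = 0.0169706 × (28900/1210.900) = 0.405.

0.405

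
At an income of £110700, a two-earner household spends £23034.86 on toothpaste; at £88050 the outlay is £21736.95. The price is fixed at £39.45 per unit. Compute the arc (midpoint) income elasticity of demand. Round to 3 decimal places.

With a constant price, Q₁ = 23034.86/39.45 = 583.900 and Q₂ = 21736.95/39.45 = 551.000 (equivalently, work directly with expenditure since P cancels).
Midpoint %ΔQ = (21736.95 − 23034.86)/22385.91 = -0.05798; midpoint %ΔI = (88050 − 110700)/99375 = -0.22792.
η = -0.05798 / -0.22792 = 0.254.

0.254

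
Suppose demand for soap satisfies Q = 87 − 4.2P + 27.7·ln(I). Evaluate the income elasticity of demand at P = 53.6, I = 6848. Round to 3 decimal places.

0.260

At P = 53.6, I = 6848: Q = 106.518.
Holding P constant, ∂Q/∂I = 27.7/I = 0.00404498.
η_I = (∂Q/∂I)·(I/Q) = 0.00404498 × (6848/106.518) = 0.260.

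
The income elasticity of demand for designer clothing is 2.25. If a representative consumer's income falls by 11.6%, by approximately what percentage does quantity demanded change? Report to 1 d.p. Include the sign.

%ΔQ ≈ η × %ΔI = 2.25 × (-11.6%) = -26.1%.

-26.1%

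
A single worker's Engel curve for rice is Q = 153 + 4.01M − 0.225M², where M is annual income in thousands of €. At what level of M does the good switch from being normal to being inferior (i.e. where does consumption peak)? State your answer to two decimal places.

dQ/dM = 4.01 − 0.45M.
The good is inferior where dQ/dM < 0. Setting dQ/dM = 0 gives M = 4.01 / 0.45 = 8.91.

8.91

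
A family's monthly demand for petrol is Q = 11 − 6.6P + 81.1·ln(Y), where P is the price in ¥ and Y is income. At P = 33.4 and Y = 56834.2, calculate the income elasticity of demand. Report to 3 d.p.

0.120

At P = 33.4, Y = 56834.2: Q = 678.434.
Holding P constant, ∂Q/∂Y = 81.1/Y = 0.00142696.
η_Y = (∂Q/∂Y)·(Y/Q) = 0.00142696 × (56834.2/678.434) = 0.120.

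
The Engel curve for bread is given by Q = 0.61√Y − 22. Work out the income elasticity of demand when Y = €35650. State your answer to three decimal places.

0.618

At Y = 35650: Q = 93.175.
dQ/dY = 0.61/(2√Y) = 0.00161536 at this income.
η = (dQ/dY)·(Y/Q) = 0.00161536 × (35650/93.175) = 0.618.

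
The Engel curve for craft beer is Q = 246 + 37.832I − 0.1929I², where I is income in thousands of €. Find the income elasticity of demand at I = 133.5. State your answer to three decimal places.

At I = 133.5: Q = 1858.6600.
dQ/dI = 37.832 − 0.3858I = -13.67230.
η = (dQ/dI)·(I/Q) = -13.67230 × (133.5/1858.6600) = -0.982.

-0.982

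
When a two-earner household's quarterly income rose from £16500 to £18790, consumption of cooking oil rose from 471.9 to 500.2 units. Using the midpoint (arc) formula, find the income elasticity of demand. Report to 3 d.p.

0.449

ΔQ = 500.2 − 471.9 = 28.3; midpoint Q̄ = (471.9 + 500.2)/2 = 486.05.
ΔI = 18790 − 16500 = 2290; midpoint Ī = (16500 + 18790)/2 = 17645.
η = (ΔQ/Q̄) ÷ (ΔI/Ī) = (28.3/486.05) ÷ (2290/17645) = 0.449.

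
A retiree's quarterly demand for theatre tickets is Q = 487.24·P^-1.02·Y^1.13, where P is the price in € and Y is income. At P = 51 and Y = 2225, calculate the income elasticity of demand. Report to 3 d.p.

1.130

For a multiplicative demand Q = A·P^α·Y^β, the income elasticity is β everywhere.
Here β = 1.13, so η = 1.130.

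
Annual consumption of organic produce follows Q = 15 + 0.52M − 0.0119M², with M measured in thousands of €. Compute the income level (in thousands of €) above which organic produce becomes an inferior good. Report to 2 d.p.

21.85

dQ/dM = 0.52 − 0.0238M.
The good is inferior where dQ/dM < 0. Setting dQ/dM = 0 gives M = 0.52 / 0.0238 = 21.85.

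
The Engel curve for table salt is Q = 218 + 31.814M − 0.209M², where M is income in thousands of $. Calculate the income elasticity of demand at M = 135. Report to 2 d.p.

At M = 135: Q = 703.8650.
dQ/dM = 31.814 − 0.418M = -24.61600.
η = (dQ/dM)·(M/Q) = -24.61600 × (135/703.8650) = -4.72.

-4.72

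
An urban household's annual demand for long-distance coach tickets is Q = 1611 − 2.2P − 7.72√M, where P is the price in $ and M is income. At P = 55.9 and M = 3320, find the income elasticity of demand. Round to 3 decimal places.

-0.213

At P = 55.9, M = 3320: Q = 1043.198.
Holding P constant, ∂Q/∂M = -7.72/(2√M) = -0.0669913.
η_M = (∂Q/∂M)·(M/Q) = -0.0669913 × (3320/1043.198) = -0.213.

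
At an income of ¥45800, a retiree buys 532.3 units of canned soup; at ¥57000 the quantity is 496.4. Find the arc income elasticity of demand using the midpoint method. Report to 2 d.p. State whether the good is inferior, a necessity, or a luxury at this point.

-0.32 (inferior good)

ΔQ = 496.4 − 532.3 = -35.9; midpoint Q̄ = (532.3 + 496.4)/2 = 514.35.
ΔI = 57000 − 45800 = 11200; midpoint Ī = (45800 + 57000)/2 = 51400.
η = (ΔQ/Q̄) ÷ (ΔI/Ī) = (-35.9/514.35) ÷ (11200/51400) = -0.32.
η < 0 ⇒ inferior good.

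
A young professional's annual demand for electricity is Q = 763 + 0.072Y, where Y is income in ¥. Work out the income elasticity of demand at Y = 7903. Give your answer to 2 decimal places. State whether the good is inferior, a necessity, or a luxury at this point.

At Y = 7903: Q = 1332.016.
dQ/dY = 0.072.
η = (dQ/dY)·(Y/Q) = 0.072 × (7903/1332.016) = 0.43.
Since 0 < η < 1, the good is a necessity.

0.43 (necessity)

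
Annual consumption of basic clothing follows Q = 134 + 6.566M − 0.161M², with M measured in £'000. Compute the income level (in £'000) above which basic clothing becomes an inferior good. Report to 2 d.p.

dQ/dM = 6.566 − 0.322M.
The good is inferior where dQ/dM < 0. Setting dQ/dM = 0 gives M = 6.566 / 0.322 = 20.39.

20.39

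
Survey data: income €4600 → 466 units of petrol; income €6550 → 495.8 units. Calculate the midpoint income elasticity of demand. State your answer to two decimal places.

0.18

ΔQ = 495.8 − 466 = 29.8; midpoint Q̄ = (466 + 495.8)/2 = 480.9.
ΔI = 6550 − 4600 = 1950; midpoint Ī = (4600 + 6550)/2 = 5575.
η = (ΔQ/Q̄) ÷ (ΔI/Ī) = (29.8/480.9) ÷ (1950/5575) = 0.18.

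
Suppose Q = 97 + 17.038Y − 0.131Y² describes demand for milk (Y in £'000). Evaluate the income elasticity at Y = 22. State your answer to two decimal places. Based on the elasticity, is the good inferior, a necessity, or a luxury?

0.61 (necessity)

At Y = 22: Q = 408.4320.
dQ/dY = 17.038 − 0.262Y = 11.27400.
η = (dQ/dY)·(Y/Q) = 11.27400 × (22/408.4320) = 0.61.
0 < η < 1 ⇒ necessity.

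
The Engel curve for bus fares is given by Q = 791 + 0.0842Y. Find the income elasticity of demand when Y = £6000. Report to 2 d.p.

At Y = 6000: Q = 1296.200.
dQ/dY = 0.0842.
η = (dQ/dY)·(Y/Q) = 0.0842 × (6000/1296.200) = 0.39.

0.39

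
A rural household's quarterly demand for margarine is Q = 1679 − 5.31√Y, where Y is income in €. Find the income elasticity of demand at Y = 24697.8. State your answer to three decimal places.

-0.494

At Y = 24697.8: Q = 844.505.
dQ/dY = -5.31/(2√Y) = -0.0168941 at this income.
η = (dQ/dY)·(Y/Q) = -0.0168941 × (24697.8/844.505) = -0.494.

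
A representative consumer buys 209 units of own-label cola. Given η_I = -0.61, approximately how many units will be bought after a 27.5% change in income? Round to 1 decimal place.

173.9

%ΔQ ≈ η × %ΔI = -0.61 × 27.5% = -16.775%.
New Q ≈ 209 × (1 − 0.16775) = 173.9.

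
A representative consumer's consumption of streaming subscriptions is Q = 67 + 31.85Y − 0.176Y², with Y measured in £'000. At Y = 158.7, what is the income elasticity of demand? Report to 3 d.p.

-5.532

At Y = 158.7: Q = 688.9136.
dQ/dY = 31.85 − 0.352Y = -24.01240.
η = (dQ/dY)·(Y/Q) = -24.01240 × (158.7/688.9136) = -5.532.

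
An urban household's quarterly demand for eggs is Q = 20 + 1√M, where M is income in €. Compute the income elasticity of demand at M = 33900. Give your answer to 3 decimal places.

At M = 33900: Q = 204.120.
dQ/dM = 1/(2√M) = 0.00271563 at this income.
η = (dQ/dM)·(M/Q) = 0.00271563 × (33900/204.120) = 0.451.

0.451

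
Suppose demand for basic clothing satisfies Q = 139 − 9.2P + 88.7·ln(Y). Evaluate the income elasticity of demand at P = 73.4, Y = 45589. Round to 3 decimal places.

At P = 73.4, Y = 45589: Q = 415.242.
Holding P constant, ∂Q/∂Y = 88.7/Y = 0.00194564.
η_Y = (∂Q/∂Y)·(Y/Q) = 0.00194564 × (45589/415.242) = 0.214.

0.214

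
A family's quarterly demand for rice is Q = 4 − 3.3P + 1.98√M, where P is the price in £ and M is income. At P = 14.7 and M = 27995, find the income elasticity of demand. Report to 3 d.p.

At P = 14.7, M = 27995: Q = 286.778.
Holding P constant, ∂Q/∂M = 1.98/(2√M) = 0.00591691.
η_M = (∂Q/∂M)·(M/Q) = 0.00591691 × (27995/286.778) = 0.578.

0.578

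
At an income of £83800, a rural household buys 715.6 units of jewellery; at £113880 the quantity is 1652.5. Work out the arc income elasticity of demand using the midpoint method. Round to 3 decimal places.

ΔQ = 1652.5 − 715.6 = 936.9; midpoint Q̄ = (715.6 + 1652.5)/2 = 1184.05.
ΔI = 113880 − 83800 = 30080; midpoint Ī = (83800 + 113880)/2 = 98840.
η = (ΔQ/Q̄) ÷ (ΔI/Ī) = (936.9/1184.05) ÷ (30080/98840) = 2.600.

2.600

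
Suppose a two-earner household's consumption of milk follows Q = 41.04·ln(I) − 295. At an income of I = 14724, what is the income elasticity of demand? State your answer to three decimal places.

0.415

At I = 14724: Q = 98.870.
dQ/dI = 41.04/I = 0.00278729 at this income.
η = (dQ/dI)·(I/Q) = 0.00278729 × (14724/98.870) = 0.415.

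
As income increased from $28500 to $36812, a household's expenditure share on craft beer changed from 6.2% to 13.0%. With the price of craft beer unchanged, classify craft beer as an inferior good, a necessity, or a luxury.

luxury

The budget share rises as income rises, so η > 1.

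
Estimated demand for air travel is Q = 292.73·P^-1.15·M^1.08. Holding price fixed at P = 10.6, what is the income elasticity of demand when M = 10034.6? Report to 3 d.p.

1.080

For a multiplicative demand Q = A·P^α·M^β, the income elasticity is β everywhere.
Here β = 1.08, so η = 1.080.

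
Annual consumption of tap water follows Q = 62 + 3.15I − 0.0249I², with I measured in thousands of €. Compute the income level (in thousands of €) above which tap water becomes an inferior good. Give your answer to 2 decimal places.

dQ/dI = 3.15 − 0.0498I.
The good is inferior where dQ/dI < 0. Setting dQ/dI = 0 gives I = 3.15 / 0.0498 = 63.25.

63.25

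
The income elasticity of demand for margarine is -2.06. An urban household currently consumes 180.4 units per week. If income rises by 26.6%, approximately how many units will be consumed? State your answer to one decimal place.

81.5

%ΔQ ≈ η × %ΔI = -2.06 × 26.6% = -54.796%.
New Q ≈ 180.4 × (1 − 0.54796) = 81.5.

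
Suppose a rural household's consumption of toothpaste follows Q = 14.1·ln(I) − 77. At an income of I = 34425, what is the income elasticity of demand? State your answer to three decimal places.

0.201

At I = 34425: Q = 70.296.
dQ/dI = 14.1/I = 0.000409586 at this income.
η = (dQ/dI)·(I/Q) = 0.000409586 × (34425/70.296) = 0.201.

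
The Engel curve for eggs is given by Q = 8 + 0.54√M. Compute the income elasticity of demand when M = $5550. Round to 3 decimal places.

At M = 5550: Q = 48.229.
dQ/dM = 0.54/(2√M) = 0.00362424 at this income.
η = (dQ/dM)·(M/Q) = 0.00362424 × (5550/48.229) = 0.417.

0.417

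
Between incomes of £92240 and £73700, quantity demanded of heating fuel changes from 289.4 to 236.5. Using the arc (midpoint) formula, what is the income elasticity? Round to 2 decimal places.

ΔQ = 236.5 − 289.4 = -52.9; midpoint Q̄ = (289.4 + 236.5)/2 = 262.95.
ΔI = 73700 − 92240 = -18540; midpoint Ī = (92240 + 73700)/2 = 82970.
η = (ΔQ/Q̄) ÷ (ΔI/Ī) = (-52.9/262.95) ÷ (-18540/82970) = 0.90.

0.90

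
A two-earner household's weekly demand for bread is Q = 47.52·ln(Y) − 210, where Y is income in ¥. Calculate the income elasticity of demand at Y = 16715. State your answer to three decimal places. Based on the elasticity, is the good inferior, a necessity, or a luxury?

At Y = 16715: Q = 252.087.
dQ/dY = 47.52/Y = 0.00284296 at this income.
η = (dQ/dY)·(Y/Q) = 0.00284296 × (16715/252.087) = 0.189.
Since 0 < η < 1, the good is a necessity.

0.189 (necessity)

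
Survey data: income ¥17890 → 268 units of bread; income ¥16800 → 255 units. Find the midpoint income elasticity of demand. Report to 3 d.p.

0.791

ΔQ = 255 − 268 = -13; midpoint Q̄ = (268 + 255)/2 = 261.5.
ΔI = 16800 − 17890 = -1090; midpoint Ī = (17890 + 16800)/2 = 17345.
η = (ΔQ/Q̄) ÷ (ΔI/Ī) = (-13/261.5) ÷ (-1090/17345) = 0.791.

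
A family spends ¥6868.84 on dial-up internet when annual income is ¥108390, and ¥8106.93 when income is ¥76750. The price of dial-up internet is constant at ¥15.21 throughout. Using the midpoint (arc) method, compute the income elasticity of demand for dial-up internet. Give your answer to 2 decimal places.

-0.48

With a constant price, Q₁ = 6868.84/15.21 = 451.600 and Q₂ = 8106.93/15.21 = 533.000 (equivalently, work directly with expenditure since P cancels).
Midpoint %ΔQ = (8106.93 − 6868.84)/7487.89 = 0.16535; midpoint %ΔI = (76750 − 108390)/92570 = -0.34180.
η = 0.16535 / -0.34180 = -0.48.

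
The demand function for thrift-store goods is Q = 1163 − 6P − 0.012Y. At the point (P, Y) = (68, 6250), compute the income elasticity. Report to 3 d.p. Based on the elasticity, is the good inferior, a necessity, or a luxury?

-0.110 (inferior good)

At P = 68, Y = 6250: Q = 680.000.
Holding P constant, ∂Q/∂Y = −0.012.
η_Y = (∂Q/∂Y)·(Y/Q) = -0.012 × (6250/680.000) = -0.110.
Since η < 0, this is an inferior good.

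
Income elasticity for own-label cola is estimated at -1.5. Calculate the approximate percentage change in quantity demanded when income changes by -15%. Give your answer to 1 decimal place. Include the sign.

%ΔQ ≈ η × %ΔI = -1.5 × (-15%) = 22.5%.

22.5%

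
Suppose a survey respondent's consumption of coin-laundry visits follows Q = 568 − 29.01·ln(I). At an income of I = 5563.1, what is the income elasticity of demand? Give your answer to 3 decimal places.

At I = 5563.1: Q = 317.820.
dQ/dI = -29.01/I = -0.00521472 at this income.
η = (dQ/dI)·(I/Q) = -0.00521472 × (5563.1/317.820) = -0.091.

-0.091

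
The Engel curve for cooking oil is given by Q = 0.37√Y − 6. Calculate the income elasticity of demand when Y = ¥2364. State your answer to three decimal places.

At Y = 2364: Q = 11.990.
dQ/dY = 0.37/(2√Y) = 0.00380494 at this income.
η = (dQ/dY)·(Y/Q) = 0.00380494 × (2364/11.990) = 0.750.

0.750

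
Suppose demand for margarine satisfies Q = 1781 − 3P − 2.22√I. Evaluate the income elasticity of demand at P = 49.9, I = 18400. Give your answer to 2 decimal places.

At P = 49.9, I = 18400: Q = 1330.165.
Holding P constant, ∂Q/∂I = -2.22/(2√I) = -0.00818303.
η_I = (∂Q/∂I)·(I/Q) = -0.00818303 × (18400/1330.165) = -0.11.

-0.11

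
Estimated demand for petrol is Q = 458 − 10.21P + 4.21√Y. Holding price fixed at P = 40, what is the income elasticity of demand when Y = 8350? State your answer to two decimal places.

0.44

At P = 40, Y = 8350: Q = 434.303.
Holding P constant, ∂Q/∂Y = 4.21/(2√Y) = 0.0230361.
η_Y = (∂Q/∂Y)·(Y/Q) = 0.0230361 × (8350/434.303) = 0.44.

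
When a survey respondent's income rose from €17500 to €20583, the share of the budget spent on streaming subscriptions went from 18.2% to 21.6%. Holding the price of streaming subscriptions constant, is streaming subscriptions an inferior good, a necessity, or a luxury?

The budget share rises as income rises, so η > 1.

luxury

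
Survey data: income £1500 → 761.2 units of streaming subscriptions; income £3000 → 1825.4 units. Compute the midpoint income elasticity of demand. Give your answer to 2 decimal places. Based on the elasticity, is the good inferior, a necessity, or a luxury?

1.23 (luxury)

ΔQ = 1825.4 − 761.2 = 1064.2; midpoint Q̄ = (761.2 + 1825.4)/2 = 1293.3.
ΔI = 3000 − 1500 = 1500; midpoint Ī = (1500 + 3000)/2 = 2250.
η = (ΔQ/Q̄) ÷ (ΔI/Ī) = (1064.2/1293.3) ÷ (1500/2250) = 1.23.
η > 1 ⇒ luxury.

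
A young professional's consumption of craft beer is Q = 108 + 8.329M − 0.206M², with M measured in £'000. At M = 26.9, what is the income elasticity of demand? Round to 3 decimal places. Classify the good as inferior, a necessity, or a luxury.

At M = 26.9: Q = 182.9864.
dQ/dM = 8.329 − 0.412M = -2.75380.
η = (dQ/dM)·(M/Q) = -2.75380 × (26.9/182.9864) = -0.405.
η < 0 ⇒ inferior good.

-0.405 (inferior good)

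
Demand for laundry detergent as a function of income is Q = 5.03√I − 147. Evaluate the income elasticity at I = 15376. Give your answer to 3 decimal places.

0.654

At I = 15376: Q = 476.720.
dQ/dI = 5.03/(2√I) = 0.0202823 at this income.
η = (dQ/dI)·(I/Q) = 0.0202823 × (15376/476.720) = 0.654.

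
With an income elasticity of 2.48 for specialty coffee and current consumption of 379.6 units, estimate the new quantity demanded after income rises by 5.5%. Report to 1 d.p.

431.4

%ΔQ ≈ η × %ΔI = 2.48 × 5.5% = 13.64%.
New Q ≈ 379.6 × (1 + 0.1364) = 431.4.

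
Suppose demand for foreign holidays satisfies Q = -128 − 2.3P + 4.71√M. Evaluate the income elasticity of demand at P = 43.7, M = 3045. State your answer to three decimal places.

4.139

At P = 43.7, M = 3045: Q = 31.395.
Holding P constant, ∂Q/∂M = 4.71/(2√M) = 0.0426773.
η_M = (∂Q/∂M)·(M/Q) = 0.0426773 × (3045/31.395) = 4.139.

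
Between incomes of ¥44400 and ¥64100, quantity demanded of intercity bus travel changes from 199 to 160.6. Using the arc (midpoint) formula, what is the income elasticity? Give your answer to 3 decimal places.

ΔQ = 160.6 − 199 = -38.4; midpoint Q̄ = (199 + 160.6)/2 = 179.8.
ΔI = 64100 − 44400 = 19700; midpoint Ī = (44400 + 64100)/2 = 54250.
η = (ΔQ/Q̄) ÷ (ΔI/Ī) = (-38.4/179.8) ÷ (19700/54250) = -0.588.

-0.588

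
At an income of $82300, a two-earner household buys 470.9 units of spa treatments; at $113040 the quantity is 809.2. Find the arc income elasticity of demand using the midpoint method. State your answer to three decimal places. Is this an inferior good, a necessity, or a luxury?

1.679 (luxury)

ΔQ = 809.2 − 470.9 = 338.3; midpoint Q̄ = (470.9 + 809.2)/2 = 640.05.
ΔI = 113040 − 82300 = 30740; midpoint Ī = (82300 + 113040)/2 = 97670.
η = (ΔQ/Q̄) ÷ (ΔI/Ī) = (338.3/640.05) ÷ (30740/97670) = 1.679.
η > 1 ⇒ luxury.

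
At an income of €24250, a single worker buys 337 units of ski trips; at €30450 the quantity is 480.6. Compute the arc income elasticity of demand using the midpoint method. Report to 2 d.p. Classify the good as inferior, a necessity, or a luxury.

ΔQ = 480.6 − 337 = 143.6; midpoint Q̄ = (337 + 480.6)/2 = 408.8.
ΔI = 30450 − 24250 = 6200; midpoint Ī = (24250 + 30450)/2 = 27350.
η = (ΔQ/Q̄) ÷ (ΔI/Ī) = (143.6/408.8) ÷ (6200/27350) = 1.55.
η > 1 ⇒ luxury.

1.55 (luxury)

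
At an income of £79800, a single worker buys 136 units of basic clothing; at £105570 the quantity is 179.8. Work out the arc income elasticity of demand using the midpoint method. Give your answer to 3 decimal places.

ΔQ = 179.8 − 136 = 43.8; midpoint Q̄ = (136 + 179.8)/2 = 157.9.
ΔI = 105570 − 79800 = 25770; midpoint Ī = (79800 + 105570)/2 = 92685.
η = (ΔQ/Q̄) ÷ (ΔI/Ī) = (43.8/157.9) ÷ (25770/92685) = 0.998.

0.998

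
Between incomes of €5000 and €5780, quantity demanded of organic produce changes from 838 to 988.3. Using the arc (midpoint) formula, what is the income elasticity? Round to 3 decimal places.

1.137

ΔQ = 988.3 − 838 = 150.3; midpoint Q̄ = (838 + 988.3)/2 = 913.15.
ΔI = 5780 − 5000 = 780; midpoint Ī = (5000 + 5780)/2 = 5390.
η = (ΔQ/Q̄) ÷ (ΔI/Ī) = (150.3/913.15) ÷ (780/5390) = 1.137.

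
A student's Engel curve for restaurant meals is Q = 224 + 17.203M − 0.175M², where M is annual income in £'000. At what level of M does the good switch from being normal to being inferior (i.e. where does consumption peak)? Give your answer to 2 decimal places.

49.15

dQ/dM = 17.203 − 0.35M.
The good is inferior where dQ/dM < 0. Setting dQ/dM = 0 gives M = 17.203 / 0.35 = 49.15.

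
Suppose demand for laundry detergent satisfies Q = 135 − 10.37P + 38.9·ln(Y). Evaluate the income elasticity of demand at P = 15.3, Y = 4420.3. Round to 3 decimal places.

0.128

At P = 15.3, Y = 4420.3: Q = 302.864.
Holding P constant, ∂Q/∂Y = 38.9/Y = 0.00880031.
η_Y = (∂Q/∂Y)·(Y/Q) = 0.00880031 × (4420.3/302.864) = 0.128.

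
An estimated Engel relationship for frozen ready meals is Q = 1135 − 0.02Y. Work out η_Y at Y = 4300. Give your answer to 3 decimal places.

At Y = 4300: Q = 1049.000.
dQ/dY = −0.02.
η = (dQ/dY)·(Y/Q) = -0.02 × (4300/1049.000) = -0.082.

-0.082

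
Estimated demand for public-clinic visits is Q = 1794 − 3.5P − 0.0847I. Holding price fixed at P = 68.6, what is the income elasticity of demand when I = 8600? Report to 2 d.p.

-0.88

At P = 68.6, I = 8600: Q = 825.480.
Holding P constant, ∂Q/∂I = −0.0847.
η_I = (∂Q/∂I)·(I/Q) = -0.0847 × (8600/825.480) = -0.88.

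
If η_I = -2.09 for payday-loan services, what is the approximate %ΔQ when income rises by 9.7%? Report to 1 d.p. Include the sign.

-20.3%

%ΔQ ≈ η × %ΔI = -2.09 × 9.7% = -20.3%.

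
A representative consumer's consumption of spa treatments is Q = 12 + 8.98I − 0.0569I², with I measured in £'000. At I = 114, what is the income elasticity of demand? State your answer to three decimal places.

-1.537

At I = 114: Q = 296.2476.
dQ/dI = 8.98 − 0.1138I = -3.99320.
η = (dQ/dI)·(I/Q) = -3.99320 × (114/296.2476) = -1.537.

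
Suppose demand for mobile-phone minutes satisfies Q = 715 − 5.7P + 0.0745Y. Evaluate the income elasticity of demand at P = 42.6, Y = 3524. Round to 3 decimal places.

At P = 42.6, Y = 3524: Q = 734.718.
Holding P constant, ∂Q/∂Y = 0.0745.
η_Y = (∂Q/∂Y)·(Y/Q) = 0.0745 × (3524/734.718) = 0.357.

0.357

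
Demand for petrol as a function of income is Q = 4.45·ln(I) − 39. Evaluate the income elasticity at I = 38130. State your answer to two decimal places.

At I = 38130: Q = 7.942.
dQ/dI = 4.45/I = 0.000116706 at this income.
η = (dQ/dI)·(I/Q) = 0.000116706 × (38130/7.942) = 0.56.

0.56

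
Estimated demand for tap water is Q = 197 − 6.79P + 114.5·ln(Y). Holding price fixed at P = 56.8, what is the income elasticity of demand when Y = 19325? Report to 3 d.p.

At P = 56.8, Y = 19325: Q = 941.346.
Holding P constant, ∂Q/∂Y = 114.5/Y = 0.00592497.
η_Y = (∂Q/∂Y)·(Y/Q) = 0.00592497 × (19325/941.346) = 0.122.

0.122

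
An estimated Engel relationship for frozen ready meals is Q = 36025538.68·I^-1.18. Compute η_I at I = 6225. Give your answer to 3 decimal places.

For Q = A·I^β the income elasticity is constant and equal to β.
Here β = -1.18, so η = -1.180.

-1.180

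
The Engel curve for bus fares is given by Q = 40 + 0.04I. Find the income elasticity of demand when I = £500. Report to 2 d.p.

At I = 500: Q = 60.000.
dQ/dI = 0.04.
η = (dQ/dI)·(I/Q) = 0.04 × (500/60.000) = 0.33.

0.33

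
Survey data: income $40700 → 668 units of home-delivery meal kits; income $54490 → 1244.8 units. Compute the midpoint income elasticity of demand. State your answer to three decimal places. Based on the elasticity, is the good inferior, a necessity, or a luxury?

ΔQ = 1244.8 − 668 = 576.8; midpoint Q̄ = (668 + 1244.8)/2 = 956.4.
ΔI = 54490 − 40700 = 13790; midpoint Ī = (40700 + 54490)/2 = 47595.
η = (ΔQ/Q̄) ÷ (ΔI/Ī) = (576.8/956.4) ÷ (13790/47595) = 2.082.
η > 1 ⇒ luxury.

2.082 (luxury)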